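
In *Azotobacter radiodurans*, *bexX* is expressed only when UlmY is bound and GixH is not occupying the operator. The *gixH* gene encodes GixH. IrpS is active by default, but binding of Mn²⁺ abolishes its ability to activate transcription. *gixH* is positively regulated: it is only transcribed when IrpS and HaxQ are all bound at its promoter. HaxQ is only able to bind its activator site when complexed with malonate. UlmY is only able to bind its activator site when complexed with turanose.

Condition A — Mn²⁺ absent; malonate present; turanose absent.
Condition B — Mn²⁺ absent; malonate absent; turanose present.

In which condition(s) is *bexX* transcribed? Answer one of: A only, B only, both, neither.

Condition A:
Mn²⁺ is absent, so IrpS is active.
Malonate is present, so HaxQ is active.
No repressor is bound and IrpS and HaxQ are active, so *gixH* is transcribed.
So GixH is produced and active.
Turanose is absent, so UlmY is inactive.
With repressor GixH bound, *bexX* is not transcribed.
→ *bexX* is OFF in A.
Condition B:
Mn²⁺ is absent, so IrpS is active.
Malonate is absent, so HaxQ is inactive.
Required activator HaxQ is absent, so *gixH* is not transcribed.
So GixH is not produced.
Turanose is present, so UlmY is active.
No repressor is bound and UlmY is active, so *bexX* is transcribed.
→ *bexX* is ON in B.

B only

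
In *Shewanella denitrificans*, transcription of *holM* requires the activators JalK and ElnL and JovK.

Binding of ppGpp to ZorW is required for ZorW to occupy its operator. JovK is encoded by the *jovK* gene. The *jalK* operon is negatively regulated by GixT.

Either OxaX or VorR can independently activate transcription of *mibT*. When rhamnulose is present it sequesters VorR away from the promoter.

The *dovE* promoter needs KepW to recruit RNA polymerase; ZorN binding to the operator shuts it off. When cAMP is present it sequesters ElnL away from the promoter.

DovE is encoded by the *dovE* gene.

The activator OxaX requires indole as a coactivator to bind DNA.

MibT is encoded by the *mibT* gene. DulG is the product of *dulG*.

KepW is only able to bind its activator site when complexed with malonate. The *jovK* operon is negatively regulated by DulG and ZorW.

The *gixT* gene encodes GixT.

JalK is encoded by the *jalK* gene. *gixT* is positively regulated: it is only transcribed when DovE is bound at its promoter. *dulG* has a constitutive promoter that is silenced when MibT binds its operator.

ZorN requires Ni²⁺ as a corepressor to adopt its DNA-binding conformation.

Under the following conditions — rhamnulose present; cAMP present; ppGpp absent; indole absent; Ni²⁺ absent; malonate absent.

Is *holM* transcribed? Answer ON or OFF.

Malonate is absent, so KepW is inactive.
Ni²⁺ is absent, so ZorN is inactive.
Required activator KepW is absent, so *dovE* is not transcribed.
So DovE is not produced.
Required activator DovE is absent, so *gixT* is not transcribed.
So GixT is not produced.
With no repressor bound, *jalK* is transcribed.
So JalK is produced and active.
cAMP is present, so ElnL is inactive.
Indole is absent, so OxaX is inactive.
Rhamnulose is present, so VorR is inactive.
No activator is available at the *mibT* promoter, so *mibT* is not transcribed.
So MibT is not produced.
With no repressor bound, *dulG* is transcribed.
So DulG is produced and active.
ppGpp is absent, so ZorW is inactive.
With repressor DulG bound, *jovK* is not transcribed.
So JovK is not produced.
Required activator ElnL is absent, so *holM* is not transcribed.

OFF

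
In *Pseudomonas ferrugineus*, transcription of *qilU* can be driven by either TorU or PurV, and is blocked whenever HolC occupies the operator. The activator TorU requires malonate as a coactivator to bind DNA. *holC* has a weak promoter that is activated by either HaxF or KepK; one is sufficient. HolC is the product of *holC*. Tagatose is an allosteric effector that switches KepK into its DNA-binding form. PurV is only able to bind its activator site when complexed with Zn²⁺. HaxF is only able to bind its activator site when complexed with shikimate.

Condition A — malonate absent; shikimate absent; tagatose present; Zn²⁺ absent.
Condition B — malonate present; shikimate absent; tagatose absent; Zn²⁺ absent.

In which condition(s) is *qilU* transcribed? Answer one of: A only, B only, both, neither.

Condition A:
Malonate is absent, so TorU is inactive.
Shikimate is absent, so HaxF is inactive.
Tagatose is present, so KepK is active.
Activator KepK is present, so *holC* is transcribed.
So HolC is produced and active.
Zn²⁺ is absent, so PurV is inactive.
With repressor HolC bound, *qilU* is not transcribed.
→ *qilU* is OFF in A.
Condition B:
Malonate is present, so TorU is active.
Shikimate is absent, so HaxF is inactive.
Tagatose is absent, so KepK is inactive.
No activator is available at the *holC* promoter, so *holC* is not transcribed.
So HolC is not produced.
Zn²⁺ is absent, so PurV is inactive.
Activator TorU is present, so *qilU* is transcribed.
→ *qilU* is ON in B.

B only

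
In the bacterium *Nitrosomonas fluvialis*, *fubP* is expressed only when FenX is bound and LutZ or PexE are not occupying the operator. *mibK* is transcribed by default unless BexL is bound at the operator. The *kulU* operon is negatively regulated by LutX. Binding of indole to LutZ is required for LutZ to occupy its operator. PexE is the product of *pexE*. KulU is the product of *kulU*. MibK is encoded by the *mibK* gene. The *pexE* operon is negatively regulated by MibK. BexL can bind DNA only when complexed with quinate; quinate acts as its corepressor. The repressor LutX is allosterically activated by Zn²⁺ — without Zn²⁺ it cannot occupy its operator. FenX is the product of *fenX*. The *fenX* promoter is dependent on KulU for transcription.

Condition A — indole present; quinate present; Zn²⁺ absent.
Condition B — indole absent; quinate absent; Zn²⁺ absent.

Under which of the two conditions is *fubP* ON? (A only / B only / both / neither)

B only

Condition A:
Indole is present, so LutZ is active.
Quinate is present, so BexL is active.
With repressor BexL bound, *mibK* is not transcribed.
So MibK is not produced.
With no repressor bound, *pexE* is transcribed.
So PexE is produced and active.
Zn²⁺ is absent, so LutX is inactive.
With no repressor bound, *kulU* is transcribed.
So KulU is produced and active.
No repressor is bound and KulU is active, so *fenX* is transcribed.
So FenX is produced and active.
With repressor LutZ bound, *fubP* is not transcribed.
→ *fubP* is OFF in A.
Condition B:
Indole is absent, so LutZ is inactive.
Quinate is absent, so BexL is inactive.
With no repressor bound, *mibK* is transcribed.
So MibK is produced and active.
With repressor MibK bound, *pexE* is not transcribed.
So PexE is not produced.
Zn²⁺ is absent, so LutX is inactive.
With no repressor bound, *kulU* is transcribed.
So KulU is produced and active.
No repressor is bound and KulU is active, so *fenX* is transcribed.
So FenX is produced and active.
No repressor is bound and FenX is active, so *fubP* is transcribed.
→ *fubP* is ON in B.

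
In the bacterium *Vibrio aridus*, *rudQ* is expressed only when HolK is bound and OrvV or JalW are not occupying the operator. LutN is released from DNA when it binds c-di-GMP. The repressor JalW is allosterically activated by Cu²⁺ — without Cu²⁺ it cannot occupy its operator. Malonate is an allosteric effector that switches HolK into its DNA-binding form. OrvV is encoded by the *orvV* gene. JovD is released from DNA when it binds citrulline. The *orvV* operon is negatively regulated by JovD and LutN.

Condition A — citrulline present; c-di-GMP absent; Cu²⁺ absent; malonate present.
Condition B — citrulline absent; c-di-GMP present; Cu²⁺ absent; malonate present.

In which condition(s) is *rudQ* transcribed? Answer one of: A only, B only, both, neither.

both

Condition A:
Citrulline is present, so JovD is inactive.
c-di-GMP is absent, so LutN is active.
With repressor LutN bound, *orvV* is not transcribed.
So OrvV is not produced.
Cu²⁺ is absent, so JalW is inactive.
Malonate is present, so HolK is active.
No repressor is bound and HolK is active, so *rudQ* is transcribed.
→ *rudQ* is ON in A.
Condition B:
Citrulline is absent, so JovD is active.
c-di-GMP is present, so LutN is inactive.
With repressor JovD bound, *orvV* is not transcribed.
So OrvV is not produced.
Cu²⁺ is absent, so JalW is inactive.
Malonate is present, so HolK is active.
No repressor is bound and HolK is active, so *rudQ* is transcribed.
→ *rudQ* is ON in B.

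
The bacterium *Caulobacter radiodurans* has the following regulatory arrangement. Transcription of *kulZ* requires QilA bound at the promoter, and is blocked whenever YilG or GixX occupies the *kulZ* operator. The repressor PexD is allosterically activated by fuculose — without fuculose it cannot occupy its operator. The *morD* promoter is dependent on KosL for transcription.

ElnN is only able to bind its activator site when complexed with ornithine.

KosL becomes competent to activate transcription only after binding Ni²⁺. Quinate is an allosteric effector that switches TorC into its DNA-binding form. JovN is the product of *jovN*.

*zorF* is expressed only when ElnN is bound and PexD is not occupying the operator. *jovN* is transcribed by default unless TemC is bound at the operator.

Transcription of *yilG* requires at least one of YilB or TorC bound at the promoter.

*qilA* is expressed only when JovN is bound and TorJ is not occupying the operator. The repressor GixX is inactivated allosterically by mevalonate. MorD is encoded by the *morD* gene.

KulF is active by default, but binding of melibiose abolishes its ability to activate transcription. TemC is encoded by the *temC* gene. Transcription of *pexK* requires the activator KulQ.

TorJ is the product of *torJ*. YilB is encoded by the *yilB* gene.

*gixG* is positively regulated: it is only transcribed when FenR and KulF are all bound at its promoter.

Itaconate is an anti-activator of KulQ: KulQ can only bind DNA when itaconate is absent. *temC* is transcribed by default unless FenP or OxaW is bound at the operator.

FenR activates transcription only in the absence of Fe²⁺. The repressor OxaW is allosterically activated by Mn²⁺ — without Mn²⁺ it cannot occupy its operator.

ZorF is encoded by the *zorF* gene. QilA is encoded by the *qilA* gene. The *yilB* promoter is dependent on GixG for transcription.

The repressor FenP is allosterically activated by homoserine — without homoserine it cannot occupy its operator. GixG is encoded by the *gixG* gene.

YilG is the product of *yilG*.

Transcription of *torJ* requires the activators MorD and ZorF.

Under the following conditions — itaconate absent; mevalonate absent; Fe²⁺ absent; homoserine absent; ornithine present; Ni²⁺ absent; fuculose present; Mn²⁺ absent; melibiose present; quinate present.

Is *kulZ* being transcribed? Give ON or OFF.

Ni²⁺ is absent, so KosL is inactive.
Required activator KosL is absent, so *morD* is not transcribed.
So MorD is not produced.
Ornithine is present, so ElnN is active.
Fuculose is present, so PexD is active.
With repressor PexD bound, *zorF* is not transcribed.
So ZorF is not produced.
Required activator MorD is absent, so *torJ* is not transcribed.
So TorJ is not produced.
Homoserine is absent, so FenP is inactive.
Mn²⁺ is absent, so OxaW is inactive.
With no repressor bound, *temC* is transcribed.
So TemC is produced and active.
With repressor TemC bound, *jovN* is not transcribed.
So JovN is not produced.
Required activator JovN is absent, so *qilA* is not transcribed.
So QilA is not produced.
Fe²⁺ is absent, so FenR is active.
Melibiose is present, so KulF is inactive.
Required activator KulF is absent, so *gixG* is not transcribed.
So GixG is not produced.
Required activator GixG is absent, so *yilB* is not transcribed.
So YilB is not produced.
Quinate is present, so TorC is active.
Activator TorC is present, so *yilG* is transcribed.
So YilG is produced and active.
Mevalonate is absent, so GixX is active.
With repressor YilG bound, *kulZ* is not transcribed.

OFF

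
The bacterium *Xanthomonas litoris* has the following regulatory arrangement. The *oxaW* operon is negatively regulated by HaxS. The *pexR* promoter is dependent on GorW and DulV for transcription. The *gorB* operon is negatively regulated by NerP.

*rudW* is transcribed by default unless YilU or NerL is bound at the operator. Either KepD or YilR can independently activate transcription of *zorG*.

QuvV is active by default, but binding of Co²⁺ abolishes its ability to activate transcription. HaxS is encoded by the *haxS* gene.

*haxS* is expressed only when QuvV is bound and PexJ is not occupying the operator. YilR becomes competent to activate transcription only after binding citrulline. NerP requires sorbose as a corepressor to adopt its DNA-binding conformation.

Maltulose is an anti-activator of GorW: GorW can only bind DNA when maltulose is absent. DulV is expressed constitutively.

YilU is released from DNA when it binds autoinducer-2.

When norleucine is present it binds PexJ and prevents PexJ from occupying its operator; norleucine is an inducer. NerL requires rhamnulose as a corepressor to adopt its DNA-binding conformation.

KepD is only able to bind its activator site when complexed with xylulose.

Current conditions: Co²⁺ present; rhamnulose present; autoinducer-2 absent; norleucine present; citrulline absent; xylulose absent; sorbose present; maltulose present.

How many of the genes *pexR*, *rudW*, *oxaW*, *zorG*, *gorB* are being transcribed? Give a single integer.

1

Maltulose is present, so GorW is inactive.
DulV is produced constitutively and is active.
Required activator GorW is absent, so *pexR* is not transcribed.
→ *pexR* is OFF.
Autoinducer-2 is absent, so YilU is active.
Rhamnulose is present, so NerL is active.
With repressor YilU bound, *rudW* is not transcribed.
→ *rudW* is OFF.
Norleucine is present, so PexJ is inactive.
Co²⁺ is present, so QuvV is inactive.
Required activator QuvV is absent, so *haxS* is not transcribed.
So HaxS is not produced.
With no repressor bound, *oxaW* is transcribed.
→ *oxaW* is ON.
Xylulose is absent, so KepD is inactive.
Citrulline is absent, so YilR is inactive.
No activator is available at the *zorG* promoter, so *zorG* is not transcribed.
→ *zorG* is OFF.
Sorbose is present, so NerP is active.
With repressor NerP bound, *gorB* is not transcribed.
→ *gorB* is OFF.
1 of the 5 genes is transcribed.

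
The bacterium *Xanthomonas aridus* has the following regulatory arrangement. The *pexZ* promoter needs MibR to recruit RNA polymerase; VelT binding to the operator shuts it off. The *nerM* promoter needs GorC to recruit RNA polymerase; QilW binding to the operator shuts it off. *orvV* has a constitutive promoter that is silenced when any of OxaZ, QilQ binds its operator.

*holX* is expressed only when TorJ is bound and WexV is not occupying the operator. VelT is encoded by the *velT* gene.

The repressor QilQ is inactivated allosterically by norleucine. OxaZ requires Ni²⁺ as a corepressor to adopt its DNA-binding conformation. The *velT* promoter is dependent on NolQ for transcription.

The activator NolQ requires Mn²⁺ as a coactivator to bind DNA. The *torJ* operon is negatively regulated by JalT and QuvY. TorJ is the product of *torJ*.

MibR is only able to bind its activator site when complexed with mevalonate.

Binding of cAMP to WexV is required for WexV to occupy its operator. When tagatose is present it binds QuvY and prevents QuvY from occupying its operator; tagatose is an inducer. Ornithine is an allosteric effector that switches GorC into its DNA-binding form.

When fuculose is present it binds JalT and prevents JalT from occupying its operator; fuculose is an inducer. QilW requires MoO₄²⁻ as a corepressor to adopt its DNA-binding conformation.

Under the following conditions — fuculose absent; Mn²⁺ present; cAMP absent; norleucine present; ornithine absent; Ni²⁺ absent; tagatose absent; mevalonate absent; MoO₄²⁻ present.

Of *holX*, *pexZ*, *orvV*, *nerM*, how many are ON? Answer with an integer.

1

cAMP is absent, so WexV is inactive.
Fuculose is absent, so JalT is active.
Tagatose is absent, so QuvY is active.
With repressor JalT bound, *torJ* is not transcribed.
So TorJ is not produced.
Required activator TorJ is absent, so *holX* is not transcribed.
→ *holX* is OFF.
Mevalonate is absent, so MibR is inactive.
Mn²⁺ is present, so NolQ is active.
No repressor is bound and NolQ is active, so *velT* is transcribed.
So VelT is produced and active.
With repressor VelT bound, *pexZ* is not transcribed.
→ *pexZ* is OFF.
Ni²⁺ is absent, so OxaZ is inactive.
Norleucine is present, so QilQ is inactive.
With no repressor bound, *orvV* is transcribed.
→ *orvV* is ON.
Ornithine is absent, so GorC is inactive.
MoO₄²⁻ is present, so QilW is active.
With repressor QilW bound, *nerM* is not transcribed.
→ *nerM* is OFF.
1 of the 4 genes is transcribed.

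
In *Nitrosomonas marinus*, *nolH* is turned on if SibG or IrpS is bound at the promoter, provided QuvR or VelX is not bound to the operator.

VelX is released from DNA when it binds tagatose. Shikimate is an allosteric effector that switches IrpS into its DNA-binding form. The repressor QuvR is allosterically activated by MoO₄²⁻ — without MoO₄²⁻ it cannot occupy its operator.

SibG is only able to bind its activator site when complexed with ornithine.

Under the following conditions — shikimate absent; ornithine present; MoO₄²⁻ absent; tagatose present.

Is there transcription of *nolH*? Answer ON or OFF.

Ornithine is present, so SibG is active.
Shikimate is absent, so IrpS is inactive.
MoO₄²⁻ is absent, so QuvR is inactive.
Tagatose is present, so VelX is inactive.
Activator SibG is present, so *nolH* is transcribed.

ON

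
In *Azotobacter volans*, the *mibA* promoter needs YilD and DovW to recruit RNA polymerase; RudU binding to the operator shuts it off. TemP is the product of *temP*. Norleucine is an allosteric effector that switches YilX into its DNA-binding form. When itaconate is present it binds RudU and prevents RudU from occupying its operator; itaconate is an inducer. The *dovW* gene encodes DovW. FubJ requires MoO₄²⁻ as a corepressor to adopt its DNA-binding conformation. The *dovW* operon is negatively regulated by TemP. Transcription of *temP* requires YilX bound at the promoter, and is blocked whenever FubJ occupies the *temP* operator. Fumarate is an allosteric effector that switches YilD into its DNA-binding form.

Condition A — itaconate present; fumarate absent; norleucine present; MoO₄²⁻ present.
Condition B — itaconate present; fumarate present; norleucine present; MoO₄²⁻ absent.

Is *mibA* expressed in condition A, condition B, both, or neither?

Condition A:
Itaconate is present, so RudU is inactive.
Fumarate is absent, so YilD is inactive.
Norleucine is present, so YilX is active.
MoO₄²⁻ is present, so FubJ is active.
With repressor FubJ bound, *temP* is not transcribed.
So TemP is not produced.
With no repressor bound, *dovW* is transcribed.
So DovW is produced and active.
Required activator YilD is absent, so *mibA* is not transcribed.
→ *mibA* is OFF in A.
Condition B:
Itaconate is present, so RudU is inactive.
Fumarate is present, so YilD is active.
Norleucine is present, so YilX is active.
MoO₄²⁻ is absent, so FubJ is inactive.
No repressor is bound and YilX is active, so *temP* is transcribed.
So TemP is produced and active.
With repressor TemP bound, *dovW* is not transcribed.
So DovW is not produced.
Required activator DovW is absent, so *mibA* is not transcribed.
→ *mibA* is OFF in B.

neither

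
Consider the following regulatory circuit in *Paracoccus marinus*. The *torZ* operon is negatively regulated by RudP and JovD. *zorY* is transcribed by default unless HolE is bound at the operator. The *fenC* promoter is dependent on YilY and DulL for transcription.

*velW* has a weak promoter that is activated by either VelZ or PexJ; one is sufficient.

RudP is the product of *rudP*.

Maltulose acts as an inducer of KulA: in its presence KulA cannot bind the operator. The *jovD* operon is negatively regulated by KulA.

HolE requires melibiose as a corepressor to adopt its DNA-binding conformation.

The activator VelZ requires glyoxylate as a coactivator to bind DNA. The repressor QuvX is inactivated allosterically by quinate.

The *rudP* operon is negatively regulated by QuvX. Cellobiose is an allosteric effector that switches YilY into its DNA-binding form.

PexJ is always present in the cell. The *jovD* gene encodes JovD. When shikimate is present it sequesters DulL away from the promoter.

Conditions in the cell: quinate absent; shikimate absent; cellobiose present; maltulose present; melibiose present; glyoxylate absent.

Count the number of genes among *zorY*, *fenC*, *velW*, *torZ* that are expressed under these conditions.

Melibiose is present, so HolE is active.
With repressor HolE bound, *zorY* is not transcribed.
→ *zorY* is OFF.
Cellobiose is present, so YilY is active.
Shikimate is absent, so DulL is active.
No repressor is bound and YilY and DulL are active, so *fenC* is transcribed.
→ *fenC* is ON.
Glyoxylate is absent, so VelZ is inactive.
PexJ is produced constitutively and is active.
Activator PexJ is present, so *velW* is transcribed.
→ *velW* is ON.
Quinate is absent, so QuvX is active.
With repressor QuvX bound, *rudP* is not transcribed.
So RudP is not produced.
Maltulose is present, so KulA is inactive.
With no repressor bound, *jovD* is transcribed.
So JovD is produced and active.
With repressor JovD bound, *torZ* is not transcribed.
→ *torZ* is OFF.
2 of the 4 genes are transcribed.

2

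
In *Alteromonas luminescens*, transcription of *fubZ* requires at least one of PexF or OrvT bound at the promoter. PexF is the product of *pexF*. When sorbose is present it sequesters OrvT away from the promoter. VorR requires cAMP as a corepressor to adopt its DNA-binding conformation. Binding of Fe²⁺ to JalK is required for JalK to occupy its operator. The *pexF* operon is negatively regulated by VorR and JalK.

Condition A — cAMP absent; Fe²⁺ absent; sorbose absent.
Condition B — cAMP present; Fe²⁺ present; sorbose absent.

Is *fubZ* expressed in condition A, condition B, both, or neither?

both

Condition A:
cAMP is absent, so VorR is inactive.
Fe²⁺ is absent, so JalK is inactive.
With no repressor bound, *pexF* is transcribed.
So PexF is produced and active.
Sorbose is absent, so OrvT is active.
Activator PexF is present, so *fubZ* is transcribed.
→ *fubZ* is ON in A.
Condition B:
cAMP is present, so VorR is active.
Fe²⁺ is present, so JalK is active.
With repressor VorR bound, *pexF* is not transcribed.
So PexF is not produced.
Sorbose is absent, so OrvT is active.
Activator OrvT is present, so *fubZ* is transcribed.
→ *fubZ* is ON in B.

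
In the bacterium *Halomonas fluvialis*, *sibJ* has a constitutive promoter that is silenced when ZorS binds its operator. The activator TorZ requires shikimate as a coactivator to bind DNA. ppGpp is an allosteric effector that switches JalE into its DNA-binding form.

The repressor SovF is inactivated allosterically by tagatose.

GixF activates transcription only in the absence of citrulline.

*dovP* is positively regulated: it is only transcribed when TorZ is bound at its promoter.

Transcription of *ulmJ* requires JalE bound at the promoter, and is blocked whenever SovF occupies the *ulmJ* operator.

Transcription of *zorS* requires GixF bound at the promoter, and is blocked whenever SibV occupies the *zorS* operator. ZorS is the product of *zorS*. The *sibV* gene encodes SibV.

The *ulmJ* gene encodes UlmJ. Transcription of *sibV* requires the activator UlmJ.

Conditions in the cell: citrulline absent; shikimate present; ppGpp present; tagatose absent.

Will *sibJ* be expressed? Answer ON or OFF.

Tagatose is absent, so SovF is active.
ppGpp is present, so JalE is active.
With repressor SovF bound, *ulmJ* is not transcribed.
So UlmJ is not produced.
Required activator UlmJ is absent, so *sibV* is not transcribed.
So SibV is not produced.
Citrulline is absent, so GixF is active.
No repressor is bound and GixF is active, so *zorS* is transcribed.
So ZorS is produced and active.
With repressor ZorS bound, *sibJ* is not transcribed.

OFF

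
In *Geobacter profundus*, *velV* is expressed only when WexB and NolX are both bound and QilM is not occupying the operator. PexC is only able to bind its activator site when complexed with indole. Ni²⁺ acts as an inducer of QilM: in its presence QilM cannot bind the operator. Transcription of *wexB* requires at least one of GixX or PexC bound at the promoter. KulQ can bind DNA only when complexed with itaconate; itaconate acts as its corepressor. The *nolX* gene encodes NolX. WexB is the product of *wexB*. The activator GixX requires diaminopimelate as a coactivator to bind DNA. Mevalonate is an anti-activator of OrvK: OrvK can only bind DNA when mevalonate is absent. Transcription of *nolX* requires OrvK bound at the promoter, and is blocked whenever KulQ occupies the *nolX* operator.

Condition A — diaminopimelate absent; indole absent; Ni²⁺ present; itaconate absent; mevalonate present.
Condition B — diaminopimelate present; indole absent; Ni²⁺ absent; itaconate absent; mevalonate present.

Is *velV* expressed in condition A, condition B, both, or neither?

Condition A:
Diaminopimelate is absent, so GixX is inactive.
Indole is absent, so PexC is inactive.
No activator is available at the *wexB* promoter, so *wexB* is not transcribed.
So WexB is not produced.
Ni²⁺ is present, so QilM is inactive.
Itaconate is absent, so KulQ is inactive.
Mevalonate is present, so OrvK is inactive.
Required activator OrvK is absent, so *nolX* is not transcribed.
So NolX is not produced.
Required activator WexB is absent, so *velV* is not transcribed.
→ *velV* is OFF in A.
Condition B:
Diaminopimelate is present, so GixX is active.
Indole is absent, so PexC is inactive.
Activator GixX is present, so *wexB* is transcribed.
So WexB is produced and active.
Ni²⁺ is absent, so QilM is active.
Itaconate is absent, so KulQ is inactive.
Mevalonate is present, so OrvK is inactive.
Required activator OrvK is absent, so *nolX* is not transcribed.
So NolX is not produced.
With repressor QilM bound, *velV* is not transcribed.
→ *velV* is OFF in B.

neither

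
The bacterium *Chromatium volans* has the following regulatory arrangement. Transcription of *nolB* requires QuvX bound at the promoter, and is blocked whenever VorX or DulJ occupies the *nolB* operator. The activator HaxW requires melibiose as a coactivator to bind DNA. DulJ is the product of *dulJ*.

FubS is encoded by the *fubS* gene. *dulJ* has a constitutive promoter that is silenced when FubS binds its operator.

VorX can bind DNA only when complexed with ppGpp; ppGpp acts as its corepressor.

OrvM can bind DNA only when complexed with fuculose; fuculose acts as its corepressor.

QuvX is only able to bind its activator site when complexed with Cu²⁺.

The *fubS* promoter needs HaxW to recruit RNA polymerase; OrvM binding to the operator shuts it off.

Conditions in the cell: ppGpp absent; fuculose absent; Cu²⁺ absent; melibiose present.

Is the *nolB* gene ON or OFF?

OFF

Cu²⁺ is absent, so QuvX is inactive.
ppGpp is absent, so VorX is inactive.
Melibiose is present, so HaxW is active.
Fuculose is absent, so OrvM is inactive.
No repressor is bound and HaxW is active, so *fubS* is transcribed.
So FubS is produced and active.
With repressor FubS bound, *dulJ* is not transcribed.
So DulJ is not produced.
Required activator QuvX is absent, so *nolB* is not transcribed.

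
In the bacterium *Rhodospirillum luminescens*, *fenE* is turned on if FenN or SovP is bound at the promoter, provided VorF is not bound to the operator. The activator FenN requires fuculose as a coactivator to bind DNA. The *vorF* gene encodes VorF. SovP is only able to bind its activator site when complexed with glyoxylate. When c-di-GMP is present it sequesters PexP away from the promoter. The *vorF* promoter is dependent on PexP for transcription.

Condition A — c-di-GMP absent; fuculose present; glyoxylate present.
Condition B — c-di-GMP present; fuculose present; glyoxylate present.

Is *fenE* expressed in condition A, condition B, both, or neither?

B only

Condition A:
c-di-GMP is absent, so PexP is active.
No repressor is bound and PexP is active, so *vorF* is transcribed.
So VorF is produced and active.
Fuculose is present, so FenN is active.
Glyoxylate is present, so SovP is active.
With repressor VorF bound, *fenE* is not transcribed.
→ *fenE* is OFF in A.
Condition B:
c-di-GMP is present, so PexP is inactive.
Required activator PexP is absent, so *vorF* is not transcribed.
So VorF is not produced.
Fuculose is present, so FenN is active.
Glyoxylate is present, so SovP is active.
Activator FenN is present, so *fenE* is transcribed.
→ *fenE* is ON in B.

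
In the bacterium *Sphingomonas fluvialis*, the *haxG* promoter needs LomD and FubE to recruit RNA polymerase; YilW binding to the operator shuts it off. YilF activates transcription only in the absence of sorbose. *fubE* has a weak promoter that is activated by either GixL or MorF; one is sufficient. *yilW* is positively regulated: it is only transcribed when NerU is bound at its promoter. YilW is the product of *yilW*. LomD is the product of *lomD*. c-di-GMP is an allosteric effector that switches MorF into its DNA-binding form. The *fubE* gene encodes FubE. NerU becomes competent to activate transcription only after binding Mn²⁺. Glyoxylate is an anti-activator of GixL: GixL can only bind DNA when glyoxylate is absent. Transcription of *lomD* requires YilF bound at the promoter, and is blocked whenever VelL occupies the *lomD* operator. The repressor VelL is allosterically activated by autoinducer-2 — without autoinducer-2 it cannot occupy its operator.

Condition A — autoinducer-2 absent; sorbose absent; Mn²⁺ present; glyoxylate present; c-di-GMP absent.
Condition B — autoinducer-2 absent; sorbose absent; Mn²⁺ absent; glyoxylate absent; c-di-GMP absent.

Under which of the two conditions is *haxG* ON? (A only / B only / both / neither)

B only

Condition A:
Autoinducer-2 is absent, so VelL is inactive.
Sorbose is absent, so YilF is active.
No repressor is bound and YilF is active, so *lomD* is transcribed.
So LomD is produced and active.
Mn²⁺ is present, so NerU is active.
No repressor is bound and NerU is active, so *yilW* is transcribed.
So YilW is produced and active.
Glyoxylate is present, so GixL is inactive.
c-di-GMP is absent, so MorF is inactive.
No activator is available at the *fubE* promoter, so *fubE* is not transcribed.
So FubE is not produced.
With repressor YilW bound, *haxG* is not transcribed.
→ *haxG* is OFF in A.
Condition B:
Autoinducer-2 is absent, so VelL is inactive.
Sorbose is absent, so YilF is active.
No repressor is bound and YilF is active, so *lomD* is transcribed.
So LomD is produced and active.
Mn²⁺ is absent, so NerU is inactive.
Required activator NerU is absent, so *yilW* is not transcribed.
So YilW is not produced.
Glyoxylate is absent, so GixL is active.
c-di-GMP is absent, so MorF is inactive.
Activator GixL is present, so *fubE* is transcribed.
So FubE is produced and active.
No repressor is bound and LomD and FubE are active, so *haxG* is transcribed.
→ *haxG* is ON in B.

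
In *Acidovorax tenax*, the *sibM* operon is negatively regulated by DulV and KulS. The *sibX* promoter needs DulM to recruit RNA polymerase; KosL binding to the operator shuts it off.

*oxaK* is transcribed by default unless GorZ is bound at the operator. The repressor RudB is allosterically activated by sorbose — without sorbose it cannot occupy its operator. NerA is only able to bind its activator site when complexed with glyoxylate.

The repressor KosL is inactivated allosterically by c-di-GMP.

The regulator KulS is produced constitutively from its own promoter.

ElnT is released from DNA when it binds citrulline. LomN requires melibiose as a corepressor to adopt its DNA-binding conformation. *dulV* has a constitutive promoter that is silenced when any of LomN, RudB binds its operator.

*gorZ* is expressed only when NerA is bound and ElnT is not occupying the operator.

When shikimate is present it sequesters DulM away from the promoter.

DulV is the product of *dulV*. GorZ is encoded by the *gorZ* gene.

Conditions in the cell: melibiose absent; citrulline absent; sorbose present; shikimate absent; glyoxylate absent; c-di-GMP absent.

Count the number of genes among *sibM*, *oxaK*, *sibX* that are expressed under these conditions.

1

Melibiose is absent, so LomN is inactive.
Sorbose is present, so RudB is active.
With repressor RudB bound, *dulV* is not transcribed.
So DulV is not produced.
KulS is produced constitutively and is active.
With repressor KulS bound, *sibM* is not transcribed.
→ *sibM* is OFF.
Citrulline is absent, so ElnT is active.
Glyoxylate is absent, so NerA is inactive.
With repressor ElnT bound, *gorZ* is not transcribed.
So GorZ is not produced.
With no repressor bound, *oxaK* is transcribed.
→ *oxaK* is ON.
c-di-GMP is absent, so KosL is active.
Shikimate is absent, so DulM is active.
With repressor KosL bound, *sibX* is not transcribed.
→ *sibX* is OFF.
1 of the 3 genes is transcribed.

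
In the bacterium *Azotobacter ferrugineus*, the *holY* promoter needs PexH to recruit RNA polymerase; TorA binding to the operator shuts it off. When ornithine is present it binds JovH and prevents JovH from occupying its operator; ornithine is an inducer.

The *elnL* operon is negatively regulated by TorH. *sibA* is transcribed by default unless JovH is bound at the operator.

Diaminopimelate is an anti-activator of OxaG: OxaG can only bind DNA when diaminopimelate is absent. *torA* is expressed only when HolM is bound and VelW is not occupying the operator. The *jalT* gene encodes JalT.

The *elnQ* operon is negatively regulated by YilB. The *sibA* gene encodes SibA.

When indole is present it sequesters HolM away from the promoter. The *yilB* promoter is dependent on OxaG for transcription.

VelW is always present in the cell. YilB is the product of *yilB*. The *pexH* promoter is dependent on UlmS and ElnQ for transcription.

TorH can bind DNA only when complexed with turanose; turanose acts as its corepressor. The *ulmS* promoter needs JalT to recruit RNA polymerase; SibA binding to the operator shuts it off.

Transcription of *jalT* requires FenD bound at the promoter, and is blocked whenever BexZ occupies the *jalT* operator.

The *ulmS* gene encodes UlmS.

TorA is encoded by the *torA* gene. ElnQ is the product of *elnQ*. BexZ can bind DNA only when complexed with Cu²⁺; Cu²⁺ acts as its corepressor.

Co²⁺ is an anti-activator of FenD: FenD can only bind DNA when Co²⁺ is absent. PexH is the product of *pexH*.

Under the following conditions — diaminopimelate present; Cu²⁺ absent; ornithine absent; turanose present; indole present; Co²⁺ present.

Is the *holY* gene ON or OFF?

OFF

Cu²⁺ is absent, so BexZ is inactive.
Co²⁺ is present, so FenD is inactive.
Required activator FenD is absent, so *jalT* is not transcribed.
So JalT is not produced.
Ornithine is absent, so JovH is active.
With repressor JovH bound, *sibA* is not transcribed.
So SibA is not produced.
Required activator JalT is absent, so *ulmS* is not transcribed.
So UlmS is not produced.
Diaminopimelate is present, so OxaG is inactive.
Required activator OxaG is absent, so *yilB* is not transcribed.
So YilB is not produced.
With no repressor bound, *elnQ* is transcribed.
So ElnQ is produced and active.
Required activator UlmS is absent, so *pexH* is not transcribed.
So PexH is not produced.
Indole is present, so HolM is inactive.
VelW is produced constitutively and is active.
With repressor VelW bound, *torA* is not transcribed.
So TorA is not produced.
Required activator PexH is absent, so *holY* is not transcribed.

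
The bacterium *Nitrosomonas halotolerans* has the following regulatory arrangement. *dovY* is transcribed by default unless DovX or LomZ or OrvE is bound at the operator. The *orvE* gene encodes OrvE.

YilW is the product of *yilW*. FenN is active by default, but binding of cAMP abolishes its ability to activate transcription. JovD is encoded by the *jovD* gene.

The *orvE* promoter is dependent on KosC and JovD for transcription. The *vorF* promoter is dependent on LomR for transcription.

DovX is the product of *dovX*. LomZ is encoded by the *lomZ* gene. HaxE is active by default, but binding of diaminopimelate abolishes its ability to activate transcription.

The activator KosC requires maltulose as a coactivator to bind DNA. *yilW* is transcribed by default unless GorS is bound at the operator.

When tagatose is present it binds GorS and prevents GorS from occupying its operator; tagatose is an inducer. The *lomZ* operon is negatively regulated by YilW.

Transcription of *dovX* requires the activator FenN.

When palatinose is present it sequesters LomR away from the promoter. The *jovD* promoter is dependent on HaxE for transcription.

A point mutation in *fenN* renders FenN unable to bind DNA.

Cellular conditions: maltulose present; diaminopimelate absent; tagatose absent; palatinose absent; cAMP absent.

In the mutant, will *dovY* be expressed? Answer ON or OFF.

OFF

FenN is non-functional in this strain, so it has no effect.
Required activator FenN is absent, so *dovX* is not transcribed.
So DovX is not produced.
Tagatose is absent, so GorS is active.
With repressor GorS bound, *yilW* is not transcribed.
So YilW is not produced.
With no repressor bound, *lomZ* is transcribed.
So LomZ is produced and active.
Maltulose is present, so KosC is active.
Diaminopimelate is absent, so HaxE is active.
No repressor is bound and HaxE is active, so *jovD* is transcribed.
So JovD is produced and active.
No repressor is bound and KosC and JovD are active, so *orvE* is transcribed.
So OrvE is produced and active.
With repressor LomZ bound, *dovY* is not transcribed.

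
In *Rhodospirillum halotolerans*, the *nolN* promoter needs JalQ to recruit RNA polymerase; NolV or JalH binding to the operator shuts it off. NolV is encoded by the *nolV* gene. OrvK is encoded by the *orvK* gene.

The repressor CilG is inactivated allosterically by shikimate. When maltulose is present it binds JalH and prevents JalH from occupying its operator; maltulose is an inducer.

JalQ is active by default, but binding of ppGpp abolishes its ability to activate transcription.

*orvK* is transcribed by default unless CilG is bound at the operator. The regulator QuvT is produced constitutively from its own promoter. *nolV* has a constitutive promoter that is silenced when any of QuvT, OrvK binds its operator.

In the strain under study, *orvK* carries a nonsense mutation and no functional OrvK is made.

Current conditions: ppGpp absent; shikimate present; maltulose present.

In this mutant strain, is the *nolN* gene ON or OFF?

ppGpp is absent, so JalQ is active.
QuvT is produced constitutively and is active.
OrvK is non-functional in this strain, so it has no effect.
With repressor QuvT bound, *nolV* is not transcribed.
So NolV is not produced.
Maltulose is present, so JalH is inactive.
No repressor is bound and JalQ is active, so *nolN* is transcribed.

ON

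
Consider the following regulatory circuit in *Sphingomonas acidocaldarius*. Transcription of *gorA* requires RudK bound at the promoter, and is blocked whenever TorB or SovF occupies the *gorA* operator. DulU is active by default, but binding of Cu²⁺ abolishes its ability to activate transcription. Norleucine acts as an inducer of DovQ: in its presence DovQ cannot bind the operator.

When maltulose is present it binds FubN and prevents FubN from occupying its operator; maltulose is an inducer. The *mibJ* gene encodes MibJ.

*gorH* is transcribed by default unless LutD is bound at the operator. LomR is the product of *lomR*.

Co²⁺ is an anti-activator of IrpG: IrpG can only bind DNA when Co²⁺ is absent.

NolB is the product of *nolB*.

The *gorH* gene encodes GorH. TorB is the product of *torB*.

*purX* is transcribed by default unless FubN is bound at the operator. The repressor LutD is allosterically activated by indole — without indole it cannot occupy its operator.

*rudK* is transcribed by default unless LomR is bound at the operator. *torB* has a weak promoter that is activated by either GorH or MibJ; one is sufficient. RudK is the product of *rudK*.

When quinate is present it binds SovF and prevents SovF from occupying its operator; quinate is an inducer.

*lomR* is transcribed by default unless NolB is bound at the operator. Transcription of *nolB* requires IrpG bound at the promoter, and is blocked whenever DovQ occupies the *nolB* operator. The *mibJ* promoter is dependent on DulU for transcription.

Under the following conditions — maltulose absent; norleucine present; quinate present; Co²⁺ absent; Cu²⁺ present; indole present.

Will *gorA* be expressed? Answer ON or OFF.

Indole is present, so LutD is active.
With repressor LutD bound, *gorH* is not transcribed.
So GorH is not produced.
Cu²⁺ is present, so DulU is inactive.
Required activator DulU is absent, so *mibJ* is not transcribed.
So MibJ is not produced.
No activator is available at the *torB* promoter, so *torB* is not transcribed.
So TorB is not produced.
Quinate is present, so SovF is inactive.
Norleucine is present, so DovQ is inactive.
Co²⁺ is absent, so IrpG is active.
No repressor is bound and IrpG is active, so *nolB* is transcribed.
So NolB is produced and active.
With repressor NolB bound, *lomR* is not transcribed.
So LomR is not produced.
With no repressor bound, *rudK* is transcribed.
So RudK is produced and active.
No repressor is bound and RudK is active, so *gorA* is transcribed.

ON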